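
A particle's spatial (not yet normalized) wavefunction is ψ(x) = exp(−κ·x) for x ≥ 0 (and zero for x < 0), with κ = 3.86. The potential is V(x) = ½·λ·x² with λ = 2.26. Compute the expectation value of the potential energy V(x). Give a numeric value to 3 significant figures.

0.0379

⟨V⟩ = ∫ V(x)·|ψ|² dx / ∫|ψ|² dx.
Every integrand reduces to terms xʲ·e^(−2κx) on [0, ∞); use ∫₀^∞ xʲ·e^(−2κx) dx = j!/(2κ)^(j+1).
State is unnormalized: ∫|ψ|² dx = 0.12953, and ∫ψ*·V(x)·ψ dx = 0.0049120, so ⟨V⟩ = 0.0049120 / 0.12953.
⟨V⟩ = 0.037920.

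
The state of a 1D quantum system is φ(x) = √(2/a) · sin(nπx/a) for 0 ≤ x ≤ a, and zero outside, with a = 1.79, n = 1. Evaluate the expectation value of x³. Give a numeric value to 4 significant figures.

0.9980

⟨x³⟩ = ∫ x³·|φ|² dx (integrals over the domain).
With sin²θ = (1 − cos2θ)/2 on 0 ≤ x ≤ a: ∫sin²(nπx/a) dx = a/2, ∫x·sin²(nπx/a) dx = a²/4, ∫x²·sin²(nπx/a) dx = a³·(1/6 − 1/(4n²π²)); higher powers xᵏ the same way, integrating xᵏ·cos(2nπx/a) by parts.
⟨x³⟩ = 0.99800.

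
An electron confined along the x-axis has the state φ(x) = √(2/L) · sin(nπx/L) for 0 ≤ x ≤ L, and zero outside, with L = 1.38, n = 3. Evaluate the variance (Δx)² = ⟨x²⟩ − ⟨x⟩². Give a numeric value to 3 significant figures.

Compute ⟨x⟩ and ⟨x²⟩ separately, then (Δx)² = ⟨x²⟩ − ⟨x⟩².
With sin²θ = (1 − cos2θ)/2 on 0 ≤ x ≤ L: ∫sin²(nπx/L) dx = L/2, ∫x·sin²(nπx/L) dx = L²/4, ∫x²·sin²(nπx/L) dx = L³·(1/6 − 1/(4n²π²)); higher powers xᵏ the same way, integrating xᵏ·cos(2nπx/L) by parts.
⟨x⟩ = 0.69000 and ⟨x²⟩ = 0.62408.
(Δx)² = 0.62408 − (0.69000)² = 0.14798.

0.148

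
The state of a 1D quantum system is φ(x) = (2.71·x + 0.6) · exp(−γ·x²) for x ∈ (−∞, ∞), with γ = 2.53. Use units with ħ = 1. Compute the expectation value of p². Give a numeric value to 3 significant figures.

5.91

p² φ = −ħ² d²φ/dx²; ⟨p²⟩ = −ħ² ∫ φ*·φ'' dx / ∫|φ|² dx.
Expand each integrand as polynomial × e^(−2γx²) and use ∫x^(2j)·e^(−2γx²) dx = (2j−1)!!/(4γ)^j · √(π/(2γ)), odd powers → 0; here √(π/(2γ)) = 0.78795. Differentiate with the product rule, d/dx e^(−γx²) = −2γx·e^(−γx²).
State is unnormalized: ∫|φ|² dx = 0.85548, and ∫φ*·(−ħ² φ'') dx = 5.0578, so ⟨p²⟩ = 5.0578 / 0.85548.
⟨p²⟩ = 5.9122.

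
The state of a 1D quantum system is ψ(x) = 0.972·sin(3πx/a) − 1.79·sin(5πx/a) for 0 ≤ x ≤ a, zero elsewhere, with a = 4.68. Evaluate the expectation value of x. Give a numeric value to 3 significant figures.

2.34

⟨x⟩ = ∫ x·|ψ|² dx / ∫|ψ|² dx (integrals over the domain).
On 0 ≤ x ≤ a (j ≠ l): ∫sin²(jπx/a) dx = a/2, ∫sin(jπx/a)·sin(lπx/a) dx = 0; diagonal moments ∫x·sin²(jπx/a) dx = a²/4, ∫x²·sin²(jπx/a) dx = a³·(1/6 − 1/(4j²π²)); cross terms ∫x·sin(jπx/a)·sin(lπx/a) dx = 0 for j + l even and −4jla²/(π²(j² − l²)²) for j + l odd, ∫x²·sin(jπx/a)·sin(lπx/a) dx = (−1)^(j+l)·4jla³/(π²(j² − l²)²); higher powers the same way via product-to-sum and parts.
State is unnormalized: ∫|ψ|² dx = 9.7084, and ∫ψ*·x·ψ dx = 22.718, so ⟨x⟩ = 22.718 / 9.7084.
⟨x⟩ = 2.3400.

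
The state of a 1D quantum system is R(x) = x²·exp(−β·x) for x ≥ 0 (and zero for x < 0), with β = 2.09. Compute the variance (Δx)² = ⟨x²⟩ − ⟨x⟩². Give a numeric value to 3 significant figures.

Compute ⟨x⟩ and ⟨x²⟩ separately, then (Δx)² = ⟨x²⟩ − ⟨x⟩².
Every integrand reduces to terms xʲ·e^(−2βx) on [0, ∞); use ∫₀^∞ xʲ·e^(−2βx) dx = j!/(2β)^(j+1).
Normalization: ∫|R|² dx = 0.018807.
⟨x⟩ = 1.1962 and ⟨x²⟩ = 1.7170.
(Δx)² = 1.7170 − (1.1962)² = 0.28617.

0.286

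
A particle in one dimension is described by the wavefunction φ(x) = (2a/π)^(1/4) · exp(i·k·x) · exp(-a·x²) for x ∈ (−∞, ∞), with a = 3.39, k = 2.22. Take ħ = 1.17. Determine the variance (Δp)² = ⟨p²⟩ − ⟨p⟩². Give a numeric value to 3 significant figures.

Compute ⟨p⟩ and ⟨p²⟩ separately; (Δp)² = ⟨p²⟩ − ⟨p⟩².
Gaussian moments: ∫x^(2j)·e^(−2ax²) dx = (2j−1)!!/(4a)^j · √(π/(2a)), odd powers integrate to 0; here √(π/(2a)) = 0.68071. Derivatives: φ′ = (ik − 2ax)·φ, φ″ = ((ik − 2ax)² − 2a)·φ; the odd-in-x pieces drop out.
⟨p⟩ = 2.5974 and ⟨p²⟩ = 11.387.
(Δp)² = 11.387 − (2.5974)² = 4.6406.

4.64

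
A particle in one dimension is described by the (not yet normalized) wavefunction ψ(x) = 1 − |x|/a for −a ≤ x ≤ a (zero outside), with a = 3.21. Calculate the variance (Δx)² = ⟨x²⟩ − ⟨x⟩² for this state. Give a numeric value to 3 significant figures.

1.03

Compute ⟨x⟩ and ⟨x²⟩ separately, then (Δx)² = ⟨x²⟩ − ⟨x⟩².
ψ is even, so ∫ over [−a, a] = 2∫₀ᵃ with ψ = 1 − x/a there: ∫₀ᵃ (1 − x/a)² dx = a/3, ∫₀ᵃ x²(1 − x/a)² dx = a³/30, ∫₀ᵃ x⁴(1 − x/a)² dx = a⁵/105.
Normalization: ∫|ψ|² dx = 2.1400.
⟨x⟩ = 0.0000 and ⟨x²⟩ = 1.0304.
(Δx)² = 1.0304 − (0.0000)² = 1.0304.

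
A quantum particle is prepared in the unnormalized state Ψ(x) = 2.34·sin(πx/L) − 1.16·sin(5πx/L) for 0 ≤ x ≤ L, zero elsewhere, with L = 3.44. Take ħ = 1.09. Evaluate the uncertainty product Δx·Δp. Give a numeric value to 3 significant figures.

1.57

Δx = √(⟨x²⟩−⟨x⟩²), Δp = √(⟨p²⟩−⟨p⟩²).
On 0 ≤ x ≤ L (j ≠ l): ∫sin²(jπx/L) dx = L/2, ∫sin(jπx/L)·sin(lπx/L) dx = 0; diagonal moments ∫x·sin²(jπx/L) dx = L²/4, ∫x²·sin²(jπx/L) dx = L³·(1/6 − 1/(4j²π²)); cross terms ∫x·sin(jπx/L)·sin(lπx/L) dx = 0 for j + l even and −4jlL²/(π²(j² − l²)²) for j + l odd, ∫x²·sin(jπx/L)·sin(lπx/L) dx = (−1)^(j+l)·4jlL³/(π²(j² − l²)²); higher powers the same way via product-to-sum and parts. d²/dx² sin(jπx/L) = −(jπ/L)²·sin(jπx/L); on 0 ≤ x ≤ L, ∫sin²(jπx/L) dx = L/2 and ∫sin(jπx/L)·sin(lπx/L) dx = 0 for j ≠ l, so only diagonal terms survive in ∫|Ψ|² and ∫Ψ·Ψ″; ∫Ψ·Ψ′ dx = [Ψ²/2] between the walls = 0.
Normalization: ∫|Ψ|² dx = 11.732.
⟨x⟩ = 1.7200, ⟨x²⟩ = 3.3923 ⇒ Δx = 0.65871.
⟨p⟩ = 0.0000, ⟨p²⟩ = 5.6823 ⇒ Δp = 2.3838.
Δx·Δp = 1.5702.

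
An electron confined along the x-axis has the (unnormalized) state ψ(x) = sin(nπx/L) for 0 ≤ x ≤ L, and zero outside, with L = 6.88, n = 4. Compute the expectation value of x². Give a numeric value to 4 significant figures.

⟨x²⟩ = ∫ x²·|ψ|² dx / ∫|ψ|² dx (integrals over the domain).
With sin²θ = (1 − cos2θ)/2 on 0 ≤ x ≤ L: ∫sin²(nπx/L) dx = L/2, ∫x·sin²(nπx/L) dx = L²/4, ∫x²·sin²(nπx/L) dx = L³·(1/6 − 1/(4n²π²)); higher powers xᵏ the same way, integrating xᵏ·cos(2nπx/L) by parts.
State is unnormalized: ∫|ψ|² dx = 3.4400, and ∫ψ*·x²·ψ dx = 53.761, so ⟨x²⟩ = 53.761 / 3.4400.
⟨x²⟩ = 15.628.

15.63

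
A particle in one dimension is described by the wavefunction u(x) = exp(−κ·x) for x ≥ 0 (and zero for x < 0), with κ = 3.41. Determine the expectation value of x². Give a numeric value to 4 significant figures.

⟨x²⟩ = ∫ x²·|u|² dx / ∫|u|² dx (integrals over the domain).
Every integrand reduces to terms xʲ·e^(−2κx) on [0, ∞); use ∫₀^∞ xʲ·e^(−2κx) dx = j!/(2κ)^(j+1).
State is unnormalized: ∫|u|² dx = 0.14663, and ∫u*·x²·u dx = 0.0063049, so ⟨x²⟩ = 0.0063049 / 0.14663.
⟨x²⟩ = 0.042999.

0.04300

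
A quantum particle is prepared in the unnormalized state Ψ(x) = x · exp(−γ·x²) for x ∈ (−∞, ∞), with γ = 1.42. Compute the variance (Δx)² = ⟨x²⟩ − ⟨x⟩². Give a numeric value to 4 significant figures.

0.5282

Compute ⟨x⟩ and ⟨x²⟩ separately, then (Δx)² = ⟨x²⟩ − ⟨x⟩².
Expand each integrand as polynomial × e^(−2γx²) and use ∫x^(2j)·e^(−2γx²) dx = (2j−1)!!/(4γ)^j · √(π/(2γ)), odd powers → 0; here √(π/(2γ)) = 1.0518.
Normalization: ∫|Ψ|² dx = 0.18517.
⟨x⟩ = 0.0000 and ⟨x²⟩ = 0.52817.
(Δx)² = 0.52817 − (0.0000)² = 0.52817.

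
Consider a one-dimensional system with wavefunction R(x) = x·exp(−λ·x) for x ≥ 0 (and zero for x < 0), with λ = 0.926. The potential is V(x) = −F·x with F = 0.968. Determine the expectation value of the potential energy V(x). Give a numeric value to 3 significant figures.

-1.57

⟨V⟩ = ∫ V(x)·|R|² dx / ∫|R|² dx.
Every integrand reduces to terms xʲ·e^(−2λx) on [0, ∞); use ∫₀^∞ xʲ·e^(−2λx) dx = j!/(2λ)^(j+1).
State is unnormalized: ∫|R|² dx = 0.31485, and ∫R*·V(x)·R dx = -0.49370, so ⟨V⟩ = -0.49370 / 0.31485.
⟨V⟩ = -1.5680.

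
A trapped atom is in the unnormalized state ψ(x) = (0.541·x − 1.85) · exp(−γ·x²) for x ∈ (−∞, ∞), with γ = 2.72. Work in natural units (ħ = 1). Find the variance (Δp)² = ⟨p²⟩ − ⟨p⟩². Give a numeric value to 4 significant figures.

Compute ⟨p⟩ and ⟨p²⟩ separately; (Δp)² = ⟨p²⟩ − ⟨p⟩².
Expand each integrand as polynomial × e^(−2γx²) and use ∫x^(2j)·e^(−2γx²) dx = (2j−1)!!/(4γ)^j · √(π/(2γ)), odd powers → 0; here √(π/(2γ)) = 0.75993. Differentiate with the product rule, d/dx e^(−γx²) = −2γx·e^(−γx²).
Normalization: ∫|ψ|² dx = 2.6213.
⟨p⟩ = 0.0000 and ⟨p²⟩ = 2.7624.
(Δp)² = 2.7624 − (0.0000)² = 2.7624.

2.762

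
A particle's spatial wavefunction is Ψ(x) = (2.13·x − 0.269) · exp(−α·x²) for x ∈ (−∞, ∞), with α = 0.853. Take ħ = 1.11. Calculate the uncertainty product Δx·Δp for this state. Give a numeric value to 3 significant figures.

1.55

Δx = √(⟨x²⟩−⟨x⟩²), Δp = √(⟨p²⟩−⟨p⟩²).
Expand each integrand as polynomial × e^(−2αx²) and use ∫x^(2j)·e^(−2αx²) dx = (2j−1)!!/(4α)^j · √(π/(2α)), odd powers → 0; here √(π/(2α)) = 1.3570. Differentiate with the product rule, d/dx e^(−αx²) = −2αx·e^(−αx²).
Normalization: ∫|Ψ|² dx = 1.9026.
⟨x⟩ = -0.23955, ⟨x²⟩ = 0.84900 ⇒ Δx = 0.88973.
⟨p⟩ = 0.0000, ⟨p²⟩ = 3.0445 ⇒ Δp = 1.7448.
Δx·Δp = 1.5524.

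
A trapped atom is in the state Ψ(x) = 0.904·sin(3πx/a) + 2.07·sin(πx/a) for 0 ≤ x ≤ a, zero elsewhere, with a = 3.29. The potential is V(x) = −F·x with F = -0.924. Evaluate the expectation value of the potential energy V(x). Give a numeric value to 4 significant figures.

1.520

⟨V⟩ = ∫ V(x)·|Ψ|² dx / ∫|Ψ|² dx.
On 0 ≤ x ≤ a (j ≠ l): ∫sin²(jπx/a) dx = a/2, ∫sin(jπx/a)·sin(lπx/a) dx = 0; diagonal moments ∫x·sin²(jπx/a) dx = a²/4, ∫x²·sin²(jπx/a) dx = a³·(1/6 − 1/(4j²π²)); cross terms ∫x·sin(jπx/a)·sin(lπx/a) dx = 0 for j + l even and −4jla²/(π²(j² − l²)²) for j + l odd, ∫x²·sin(jπx/a)·sin(lπx/a) dx = (−1)^(j+l)·4jla³/(π²(j² − l²)²); higher powers the same way via product-to-sum and parts.
State is unnormalized: ∫|Ψ|² dx = 8.3930, and ∫Ψ*·V(x)·Ψ dx = 12.757, so ⟨V⟩ = 12.757 / 8.3930.
⟨V⟩ = 1.5200.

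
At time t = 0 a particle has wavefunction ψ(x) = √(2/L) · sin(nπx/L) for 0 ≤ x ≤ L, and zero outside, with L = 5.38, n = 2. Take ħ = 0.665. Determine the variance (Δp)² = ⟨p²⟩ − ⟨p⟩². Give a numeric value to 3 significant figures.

0.603

Compute ⟨p⟩ and ⟨p²⟩ separately; (Δp)² = ⟨p²⟩ − ⟨p⟩².
d/dx sin(nπx/L) = (nπ/L)·cos(nπx/L) and d²/dx² sin(nπx/L) = −(nπ/L)²·sin(nπx/L); on 0 ≤ x ≤ L, ∫sin²(nπx/L) dx = L/2 and ∫sin(nπx/L)·cos(nπx/L) dx = 0.
⟨p⟩ = 0.0000 and ⟨p²⟩ = 0.60317.
(Δp)² = 0.60317 − (0.0000)² = 0.60317.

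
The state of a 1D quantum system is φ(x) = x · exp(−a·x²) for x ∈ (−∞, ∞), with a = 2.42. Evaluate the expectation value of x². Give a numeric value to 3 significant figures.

0.310

⟨x²⟩ = ∫ x²·|φ|² dx / ∫|φ|² dx (integrals over the domain).
Expand each integrand as polynomial × e^(−2ax²) and use ∫x^(2j)·e^(−2ax²) dx = (2j−1)!!/(4a)^j · √(π/(2a)), odd powers → 0; here √(π/(2a)) = 0.80566.
State is unnormalized: ∫|φ|² dx = 0.083229, and ∫φ*·x²·φ dx = 0.025794, so ⟨x²⟩ = 0.025794 / 0.083229.
⟨x²⟩ = 0.30992.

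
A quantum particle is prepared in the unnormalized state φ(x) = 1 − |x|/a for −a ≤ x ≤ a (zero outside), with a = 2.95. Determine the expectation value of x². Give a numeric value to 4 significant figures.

⟨x²⟩ = ∫ x²·|φ|² dx / ∫|φ|² dx (integrals over the domain).
φ is even, so ∫ over [−a, a] = 2∫₀ᵃ with φ = 1 − x/a there: ∫₀ᵃ (1 − x/a)² dx = a/3, ∫₀ᵃ x²(1 − x/a)² dx = a³/30, ∫₀ᵃ x⁴(1 − x/a)² dx = a⁵/105.
State is unnormalized: ∫|φ|² dx = 1.9667, and ∫φ*·x²·φ dx = 1.7115, so ⟨x²⟩ = 1.7115 / 1.9667.
⟨x²⟩ = 0.87025.

0.8703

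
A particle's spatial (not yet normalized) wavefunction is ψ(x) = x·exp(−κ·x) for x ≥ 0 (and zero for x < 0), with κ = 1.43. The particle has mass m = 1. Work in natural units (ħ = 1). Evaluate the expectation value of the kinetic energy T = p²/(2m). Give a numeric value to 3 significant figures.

T = −(ħ²/2m) d²/dx², so ⟨T⟩ = −(ħ²/2m) ∫ ψ*·ψ'' dx / ∫|ψ|² dx; with m = 1.
Differentiate x·exp(−κ·x) with the product rule; every integrand then reduces to terms xʲ·e^(−2κx) on [0, ∞), with ∫₀^∞ xʲ·e^(−2κx) dx = j!/(2κ)^(j+1).
State is unnormalized: ∫|ψ|² dx = 0.085493, and ∫ψ*·(−ħ²/2m · ψ'') dx = 0.087413, so ⟨T⟩ = 0.087413 / 0.085493.
⟨T⟩ = 1.0225.

1.02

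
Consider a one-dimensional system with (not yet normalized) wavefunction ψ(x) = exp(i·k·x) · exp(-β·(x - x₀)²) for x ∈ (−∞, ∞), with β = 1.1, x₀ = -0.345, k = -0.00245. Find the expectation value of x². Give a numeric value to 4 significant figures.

0.3463

⟨x²⟩ = ∫ x²·|ψ|² dx / ∫|ψ|² dx (integrals over the domain).
Gaussian moments (u = x − x₀): ∫u^(2j)·e^(−2βu²) du = (2j−1)!!/(4β)^j · √(π/(2β)), odd powers integrate to 0; here √(π/(2β)) = 1.1950.
State is unnormalized: ∫|ψ|² dx = 1.1950, and ∫ψ*·x²·ψ dx = 0.41382, so ⟨x²⟩ = 0.41382 / 1.1950.
⟨x²⟩ = 0.34630.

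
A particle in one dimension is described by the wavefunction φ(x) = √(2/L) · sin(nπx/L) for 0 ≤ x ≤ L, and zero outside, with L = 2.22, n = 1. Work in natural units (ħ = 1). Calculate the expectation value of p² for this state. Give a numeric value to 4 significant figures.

p² φ = −ħ² d²φ/dx²; ⟨p²⟩ = −ħ² ∫ φ*·φ'' dx.
d/dx sin(nπx/L) = (nπ/L)·cos(nπx/L) and d²/dx² sin(nπx/L) = −(nπ/L)²·sin(nπx/L); on 0 ≤ x ≤ L, ∫sin²(nπx/L) dx = L/2 and ∫sin(nπx/L)·cos(nπx/L) dx = 0.
⟨p²⟩ = 2.0026.

2.003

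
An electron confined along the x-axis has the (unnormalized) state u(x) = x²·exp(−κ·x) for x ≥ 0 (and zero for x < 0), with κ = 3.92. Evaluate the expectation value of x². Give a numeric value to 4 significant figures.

0.4881

⟨x²⟩ = ∫ x²·|u|² dx / ∫|u|² dx (integrals over the domain).
Every integrand reduces to terms xʲ·e^(−2κx) on [0, ∞); use ∫₀^∞ xʲ·e^(−2κx) dx = j!/(2κ)^(j+1).
State is unnormalized: ∫|u|² dx = 0.00081027, and ∫u*·x²·u dx = 0.00039548, so ⟨x²⟩ = 0.00039548 / 0.00081027.
⟨x²⟩ = 0.48808.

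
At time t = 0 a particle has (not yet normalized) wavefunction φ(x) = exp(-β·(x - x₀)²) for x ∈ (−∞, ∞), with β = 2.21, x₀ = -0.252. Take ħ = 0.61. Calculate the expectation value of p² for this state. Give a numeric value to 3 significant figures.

p² φ = −ħ² d²φ/dx²; ⟨p²⟩ = −ħ² ∫ φ*·φ'' dx / ∫|φ|² dx.
Gaussian moments (u = x − x₀): ∫u^(2j)·e^(−2βu²) du = (2j−1)!!/(4β)^j · √(π/(2β)), odd powers integrate to 0; here √(π/(2β)) = 0.84307. Derivatives: d/dx e^(−βu²) = −2βu·e^(−βu²), d²/dx² e^(−βu²) = (4β²u² − 2β)·e^(−βu²).
State is unnormalized: ∫|φ|² dx = 0.84307, and ∫φ*·(−ħ² φ'') dx = 0.69329, so ⟨p²⟩ = 0.69329 / 0.84307.
⟨p²⟩ = 0.82234.

0.822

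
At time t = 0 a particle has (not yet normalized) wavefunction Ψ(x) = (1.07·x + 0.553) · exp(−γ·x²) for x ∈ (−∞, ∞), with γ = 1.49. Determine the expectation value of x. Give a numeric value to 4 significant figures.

0.3988

⟨x⟩ = ∫ x·|Ψ|² dx / ∫|Ψ|² dx (integrals over the domain).
Expand each integrand as polynomial × e^(−2γx²) and use ∫x^(2j)·e^(−2γx²) dx = (2j−1)!!/(4γ)^j · √(π/(2γ)), odd powers → 0; here √(π/(2γ)) = 1.0268.
State is unnormalized: ∫|Ψ|² dx = 0.51123, and ∫Ψ*·x·Ψ dx = 0.20387, so ⟨x⟩ = 0.20387 / 0.51123.
⟨x⟩ = 0.39879.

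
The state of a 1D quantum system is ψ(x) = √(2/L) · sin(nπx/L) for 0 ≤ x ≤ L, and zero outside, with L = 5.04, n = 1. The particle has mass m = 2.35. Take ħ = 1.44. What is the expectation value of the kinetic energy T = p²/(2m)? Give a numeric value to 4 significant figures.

0.1714

T = −(ħ²/2m) d²/dx², so ⟨T⟩ = −(ħ²/2m) ∫ ψ*·ψ'' dx; with m = 2.35.
d/dx sin(nπx/L) = (nπ/L)·cos(nπx/L) and d²/dx² sin(nπx/L) = −(nπ/L)²·sin(nπx/L); on 0 ≤ x ≤ L, ∫sin²(nπx/L) dx = L/2 and ∫sin(nπx/L)·cos(nπx/L) dx = 0.
⟨T⟩ = 0.17142.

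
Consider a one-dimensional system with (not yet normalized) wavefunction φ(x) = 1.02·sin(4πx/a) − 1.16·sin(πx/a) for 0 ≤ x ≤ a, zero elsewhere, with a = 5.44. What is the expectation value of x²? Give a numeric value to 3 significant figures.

9.40

⟨x²⟩ = ∫ x²·|φ|² dx / ∫|φ|² dx (integrals over the domain).
On 0 ≤ x ≤ a (j ≠ l): ∫sin²(jπx/a) dx = a/2, ∫sin(jπx/a)·sin(lπx/a) dx = 0; diagonal moments ∫x·sin²(jπx/a) dx = a²/4, ∫x²·sin²(jπx/a) dx = a³·(1/6 − 1/(4j²π²)); cross terms ∫x·sin(jπx/a)·sin(lπx/a) dx = 0 for j + l even and −4jla²/(π²(j² − l²)²) for j + l odd, ∫x²·sin(jπx/a)·sin(lπx/a) dx = (−1)^(j+l)·4jla³/(π²(j² − l²)²); higher powers the same way via product-to-sum and parts.
State is unnormalized: ∫|φ|² dx = 6.4899, and ∫φ*·x²·φ dx = 61.013, so ⟨x²⟩ = 61.013 / 6.4899.
⟨x²⟩ = 9.4011.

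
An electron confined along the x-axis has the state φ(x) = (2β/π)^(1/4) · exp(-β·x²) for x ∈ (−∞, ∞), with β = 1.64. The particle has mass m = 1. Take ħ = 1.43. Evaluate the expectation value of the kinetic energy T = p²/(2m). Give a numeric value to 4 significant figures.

T = −(ħ²/2m) d²/dx², so ⟨T⟩ = −(ħ²/2m) ∫ φ*·φ'' dx; with m = 1.
Gaussian moments: ∫x^(2j)·e^(−2βx²) dx = (2j−1)!!/(4β)^j · √(π/(2β)), odd powers integrate to 0; here √(π/(2β)) = 0.97867. Derivatives: d/dx e^(−βx²) = −2βx·e^(−βx²), d²/dx² e^(−βx²) = (4β²x² − 2β)·e^(−βx²).
⟨T⟩ = 1.6768.

1.677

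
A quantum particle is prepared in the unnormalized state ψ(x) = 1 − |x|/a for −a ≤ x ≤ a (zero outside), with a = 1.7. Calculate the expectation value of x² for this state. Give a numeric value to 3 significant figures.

0.289

⟨x²⟩ = ∫ x²·|ψ|² dx / ∫|ψ|² dx (integrals over the domain).
ψ is even, so ∫ over [−a, a] = 2∫₀ᵃ with ψ = 1 − x/a there: ∫₀ᵃ (1 − x/a)² dx = a/3, ∫₀ᵃ x²(1 − x/a)² dx = a³/30, ∫₀ᵃ x⁴(1 − x/a)² dx = a⁵/105.
State is unnormalized: ∫|ψ|² dx = 1.1333, and ∫ψ*·x²·ψ dx = 0.32753, so ⟨x²⟩ = 0.32753 / 1.1333.
⟨x²⟩ = 0.28900.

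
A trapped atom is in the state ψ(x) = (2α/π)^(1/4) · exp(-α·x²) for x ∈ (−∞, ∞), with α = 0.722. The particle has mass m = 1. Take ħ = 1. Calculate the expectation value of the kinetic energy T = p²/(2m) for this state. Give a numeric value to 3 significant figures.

T = −(ħ²/2m) d²/dx², so ⟨T⟩ = −(ħ²/2m) ∫ ψ*·ψ'' dx; with m = 1.
Gaussian moments: ∫x^(2j)·e^(−2αx²) dx = (2j−1)!!/(4α)^j · √(π/(2α)), odd powers integrate to 0; here √(π/(2α)) = 1.4750. Derivatives: d/dx e^(−αx²) = −2αx·e^(−αx²), d²/dx² e^(−αx²) = (4α²x² − 2α)·e^(−αx²).
⟨T⟩ = 0.36100.

0.361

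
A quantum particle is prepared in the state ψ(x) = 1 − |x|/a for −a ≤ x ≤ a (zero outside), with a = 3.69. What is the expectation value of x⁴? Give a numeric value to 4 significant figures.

⟨x⁴⟩ = ∫ x⁴·|ψ|² dx / ∫|ψ|² dx (integrals over the domain).
ψ is even, so ∫ over [−a, a] = 2∫₀ᵃ with ψ = 1 − x/a there: ∫₀ᵃ (1 − x/a)² dx = a/3, ∫₀ᵃ x²(1 − x/a)² dx = a³/30, ∫₀ᵃ x⁴(1 − x/a)² dx = a⁵/105.
State is unnormalized: ∫|ψ|² dx = 2.4600, and ∫ψ*·x⁴·ψ dx = 13.031, so ⟨x⁴⟩ = 13.031 / 2.4600.
⟨x⁴⟩ = 5.2971.

5.297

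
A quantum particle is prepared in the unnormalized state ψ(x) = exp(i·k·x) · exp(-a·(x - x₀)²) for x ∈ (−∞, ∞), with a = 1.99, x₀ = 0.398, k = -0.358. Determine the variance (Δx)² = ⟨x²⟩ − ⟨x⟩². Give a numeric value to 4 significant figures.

Compute ⟨x⟩ and ⟨x²⟩ separately, then (Δx)² = ⟨x²⟩ − ⟨x⟩².
Gaussian moments (u = x − x₀): ∫u^(2j)·e^(−2au²) du = (2j−1)!!/(4a)^j · √(π/(2a)), odd powers integrate to 0; here √(π/(2a)) = 0.88845.
Normalization: ∫|ψ|² dx = 0.88845.
⟨x⟩ = 0.39800 and ⟨x²⟩ = 0.28403.
(Δx)² = 0.28403 − (0.39800)² = 0.12563.

0.1256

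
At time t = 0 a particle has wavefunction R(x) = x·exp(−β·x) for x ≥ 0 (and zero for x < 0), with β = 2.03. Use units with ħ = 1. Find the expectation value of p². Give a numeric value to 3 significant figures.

4.12

p² R = −ħ² d²R/dx²; ⟨p²⟩ = −ħ² ∫ R*·R'' dx / ∫|R|² dx.
Differentiate x·exp(−β·x) with the product rule; every integrand then reduces to terms xʲ·e^(−2βx) on [0, ∞), with ∫₀^∞ xʲ·e^(−2βx) dx = j!/(2β)^(j+1).
State is unnormalized: ∫|R|² dx = 0.029885, and ∫R*·(−ħ² R'') dx = 0.12315, so ⟨p²⟩ = 0.12315 / 0.029885.
⟨p²⟩ = 4.1209.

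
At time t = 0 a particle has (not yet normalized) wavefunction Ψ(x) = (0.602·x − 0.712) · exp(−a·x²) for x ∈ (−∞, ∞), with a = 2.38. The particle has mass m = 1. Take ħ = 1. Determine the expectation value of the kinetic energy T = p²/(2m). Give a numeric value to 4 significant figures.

T = −(ħ²/2m) d²/dx², so ⟨T⟩ = −(ħ²/2m) ∫ Ψ*·Ψ'' dx / ∫|Ψ|² dx; with m = 1.
Expand each integrand as polynomial × e^(−2ax²) and use ∫x^(2j)·e^(−2ax²) dx = (2j−1)!!/(4a)^j · √(π/(2a)), odd powers → 0; here √(π/(2a)) = 0.81240. Differentiate with the product rule, d/dx e^(−ax²) = −2ax·e^(−ax²).
State is unnormalized: ∫|Ψ|² dx = 0.44277, and ∫Ψ*·(−ħ²/2m · Ψ'') dx = 0.60050, so ⟨T⟩ = 0.60050 / 0.44277.
⟨T⟩ = 1.3562.

1.356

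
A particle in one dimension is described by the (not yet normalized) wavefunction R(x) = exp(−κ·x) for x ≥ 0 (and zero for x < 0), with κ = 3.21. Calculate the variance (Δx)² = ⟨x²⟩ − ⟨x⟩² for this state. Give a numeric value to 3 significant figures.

Compute ⟨x⟩ and ⟨x²⟩ separately, then (Δx)² = ⟨x²⟩ − ⟨x⟩².
Every integrand reduces to terms xʲ·e^(−2κx) on [0, ∞); use ∫₀^∞ xʲ·e^(−2κx) dx = j!/(2κ)^(j+1).
Normalization: ∫|R|² dx = 0.15576.
⟨x⟩ = 0.15576 and ⟨x²⟩ = 0.048524.
(Δx)² = 0.048524 − (0.15576)² = 0.024262.

0.0243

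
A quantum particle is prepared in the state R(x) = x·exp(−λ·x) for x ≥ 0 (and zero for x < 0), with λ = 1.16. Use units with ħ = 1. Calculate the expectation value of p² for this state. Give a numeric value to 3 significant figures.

1.35

p² R = −ħ² d²R/dx²; ⟨p²⟩ = −ħ² ∫ R*·R'' dx / ∫|R|² dx.
Differentiate x·exp(−λ·x) with the product rule; every integrand then reduces to terms xʲ·e^(−2λx) on [0, ∞), with ∫₀^∞ xʲ·e^(−2λx) dx = j!/(2λ)^(j+1).
State is unnormalized: ∫|R|² dx = 0.16016, and ∫R*·(−ħ² R'') dx = 0.21552, so ⟨p²⟩ = 0.21552 / 0.16016.
⟨p²⟩ = 1.3456.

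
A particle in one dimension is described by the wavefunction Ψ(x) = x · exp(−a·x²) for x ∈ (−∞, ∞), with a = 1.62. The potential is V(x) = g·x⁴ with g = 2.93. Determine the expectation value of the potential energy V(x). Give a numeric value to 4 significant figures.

1.047

⟨V⟩ = ∫ V(x)·|Ψ|² dx / ∫|Ψ|² dx.
Expand each integrand as polynomial × e^(−2ax²) and use ∫x^(2j)·e^(−2ax²) dx = (2j−1)!!/(4a)^j · √(π/(2a)), odd powers → 0; here √(π/(2a)) = 0.98470.
State is unnormalized: ∫|Ψ|² dx = 0.15196, and ∫Ψ*·V(x)·Ψ dx = 0.15905, so ⟨V⟩ = 0.15905 / 0.15196.
⟨V⟩ = 1.0467.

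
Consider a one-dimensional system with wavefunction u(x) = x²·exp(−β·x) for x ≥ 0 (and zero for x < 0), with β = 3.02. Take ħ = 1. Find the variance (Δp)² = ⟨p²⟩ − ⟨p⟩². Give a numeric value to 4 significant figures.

3.040

Compute ⟨p⟩ and ⟨p²⟩ separately; (Δp)² = ⟨p²⟩ − ⟨p⟩².
Differentiate x²·exp(−β·x) with the product rule; every integrand then reduces to terms xʲ·e^(−2βx) on [0, ∞), with ∫₀^∞ xʲ·e^(−2βx) dx = j!/(2β)^(j+1).
Normalization: ∫|u|² dx = 0.0029856.
⟨p⟩ = 0.0000 and ⟨p²⟩ = 3.0401.
(Δp)² = 3.0401 − (0.0000)² = 3.0401.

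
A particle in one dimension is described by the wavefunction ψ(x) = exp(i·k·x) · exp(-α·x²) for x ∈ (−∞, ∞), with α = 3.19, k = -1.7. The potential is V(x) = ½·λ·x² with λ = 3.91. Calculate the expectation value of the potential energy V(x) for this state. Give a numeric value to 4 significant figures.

0.1532

⟨V⟩ = ∫ V(x)·|ψ|² dx / ∫|ψ|² dx.
Gaussian moments: ∫x^(2j)·e^(−2αx²) dx = (2j−1)!!/(4α)^j · √(π/(2α)), odd powers integrate to 0; here √(π/(2α)) = 0.70172.
State is unnormalized: ∫|ψ|² dx = 0.70172, and ∫ψ*·V(x)·ψ dx = 0.10751, so ⟨V⟩ = 0.10751 / 0.70172.
⟨V⟩ = 0.15321.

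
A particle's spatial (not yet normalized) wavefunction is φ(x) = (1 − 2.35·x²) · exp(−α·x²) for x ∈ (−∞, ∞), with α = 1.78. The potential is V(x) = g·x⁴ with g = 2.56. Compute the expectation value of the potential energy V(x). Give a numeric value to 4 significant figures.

⟨V⟩ = ∫ V(x)·|φ|² dx / ∫|φ|² dx.
Expand each integrand as polynomial × e^(−2αx²) and use ∫x^(2j)·e^(−2αx²) dx = (2j−1)!!/(4α)^j · √(π/(2α)), odd powers → 0; here √(π/(2α)) = 0.93940.
State is unnormalized: ∫|φ|² dx = 0.62630, and ∫φ*·V(x)·φ dx = 0.21521, so ⟨V⟩ = 0.21521 / 0.62630.
⟨V⟩ = 0.34363.

0.3436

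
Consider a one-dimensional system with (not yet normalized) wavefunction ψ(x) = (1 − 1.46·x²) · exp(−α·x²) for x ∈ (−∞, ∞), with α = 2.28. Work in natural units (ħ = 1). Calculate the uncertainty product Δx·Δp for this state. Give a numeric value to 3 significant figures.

0.527

Δx = √(⟨x²⟩−⟨x⟩²), Δp = √(⟨p²⟩−⟨p⟩²).
Expand each integrand as polynomial × e^(−2αx²) and use ∫x^(2j)·e^(−2αx²) dx = (2j−1)!!/(4α)^j · √(π/(2α)), odd powers → 0; here √(π/(2α)) = 0.83003. Differentiate with the product rule, d/dx e^(−αx²) = −2αx·e^(−αx²).
Normalization: ∫|ψ|² dx = 0.62809.
⟨x⟩ = 0.0000, ⟨x²⟩ = 0.061423 ⇒ Δx = 0.24784.
⟨p⟩ = 0.0000, ⟨p²⟩ = 4.5183 ⇒ Δp = 2.1256.
Δx·Δp = 0.52681.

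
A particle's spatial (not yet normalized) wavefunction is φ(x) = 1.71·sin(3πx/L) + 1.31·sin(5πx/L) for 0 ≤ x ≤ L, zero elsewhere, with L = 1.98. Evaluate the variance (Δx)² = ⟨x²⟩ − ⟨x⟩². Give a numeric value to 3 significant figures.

0.490

Compute ⟨x⟩ and ⟨x²⟩ separately, then (Δx)² = ⟨x²⟩ − ⟨x⟩².
On 0 ≤ x ≤ L (j ≠ l): ∫sin²(jπx/L) dx = L/2, ∫sin(jπx/L)·sin(lπx/L) dx = 0; diagonal moments ∫x·sin²(jπx/L) dx = L²/4, ∫x²·sin²(jπx/L) dx = L³·(1/6 − 1/(4j²π²)); cross terms ∫x·sin(jπx/L)·sin(lπx/L) dx = 0 for j + l even and −4jlL²/(π²(j² − l²)²) for j + l odd, ∫x²·sin(jπx/L)·sin(lπx/L) dx = (−1)^(j+l)·4jlL³/(π²(j² − l²)²); higher powers the same way via product-to-sum and parts.
Normalization: ∫|φ|² dx = 4.5938.
⟨x⟩ = 0.99000 and ⟨x²⟩ = 1.4697.
(Δx)² = 1.4697 − (0.99000)² = 0.48963.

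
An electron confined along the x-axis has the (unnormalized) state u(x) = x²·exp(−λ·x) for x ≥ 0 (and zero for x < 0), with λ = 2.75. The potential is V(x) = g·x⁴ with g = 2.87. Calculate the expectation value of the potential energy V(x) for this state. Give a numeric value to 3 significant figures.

⟨V⟩ = ∫ V(x)·|u|² dx / ∫|u|² dx.
Every integrand reduces to terms xʲ·e^(−2λx) on [0, ∞); use ∫₀^∞ xʲ·e^(−2λx) dx = j!/(2λ)^(j+1).
State is unnormalized: ∫|u|² dx = 0.0047687, and ∫u*·V(x)·u dx = 0.025127, so ⟨V⟩ = 0.025127 / 0.0047687.
⟨V⟩ = 5.2691.

5.27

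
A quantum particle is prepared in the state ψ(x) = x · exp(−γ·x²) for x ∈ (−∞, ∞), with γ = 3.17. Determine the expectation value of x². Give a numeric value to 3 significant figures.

⟨x²⟩ = ∫ x²·|ψ|² dx / ∫|ψ|² dx (integrals over the domain).
Expand each integrand as polynomial × e^(−2γx²) and use ∫x^(2j)·e^(−2γx²) dx = (2j−1)!!/(4γ)^j · √(π/(2γ)), odd powers → 0; here √(π/(2γ)) = 0.70393.
State is unnormalized: ∫|ψ|² dx = 0.055515, and ∫ψ*·x²·ψ dx = 0.013134, so ⟨x²⟩ = 0.013134 / 0.055515.
⟨x²⟩ = 0.23659.

0.237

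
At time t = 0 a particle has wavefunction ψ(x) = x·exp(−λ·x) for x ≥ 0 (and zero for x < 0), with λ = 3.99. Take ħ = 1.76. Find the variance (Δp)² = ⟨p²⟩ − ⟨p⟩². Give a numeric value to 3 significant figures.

Compute ⟨p⟩ and ⟨p²⟩ separately; (Δp)² = ⟨p²⟩ − ⟨p⟩².
Differentiate x·exp(−λ·x) with the product rule; every integrand then reduces to terms xʲ·e^(−2λx) on [0, ∞), with ∫₀^∞ xʲ·e^(−2λx) dx = j!/(2λ)^(j+1).
Normalization: ∫|ψ|² dx = 0.0039357.
⟨p⟩ = 0.0000 and ⟨p²⟩ = 49.314.
(Δp)² = 49.314 − (0.0000)² = 49.314.

49.3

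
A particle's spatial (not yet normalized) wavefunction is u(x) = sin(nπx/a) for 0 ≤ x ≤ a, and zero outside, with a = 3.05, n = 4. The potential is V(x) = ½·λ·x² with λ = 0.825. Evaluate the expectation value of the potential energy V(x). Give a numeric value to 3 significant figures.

⟨V⟩ = ∫ V(x)·|u|² dx / ∫|u|² dx.
With sin²θ = (1 − cos2θ)/2 on 0 ≤ x ≤ a: ∫sin²(nπx/a) dx = a/2, ∫x·sin²(nπx/a) dx = a²/4, ∫x²·sin²(nπx/a) dx = a³·(1/6 − 1/(4n²π²)); higher powers xᵏ the same way, integrating xᵏ·cos(2nπx/a) by parts.
State is unnormalized: ∫|u|² dx = 1.5250, and ∫u*·V(x)·u dx = 1.9321, so ⟨V⟩ = 1.9321 / 1.5250.
⟨V⟩ = 1.2669.

1.27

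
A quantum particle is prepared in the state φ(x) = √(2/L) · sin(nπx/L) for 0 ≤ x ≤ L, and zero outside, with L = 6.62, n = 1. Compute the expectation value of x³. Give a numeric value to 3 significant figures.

50.5

⟨x³⟩ = ∫ x³·|φ|² dx (integrals over the domain).
With sin²θ = (1 − cos2θ)/2 on 0 ≤ x ≤ L: ∫sin²(nπx/L) dx = L/2, ∫x·sin²(nπx/L) dx = L²/4, ∫x²·sin²(nπx/L) dx = L³·(1/6 − 1/(4n²π²)); higher powers xᵏ the same way, integrating xᵏ·cos(2nπx/L) by parts.
⟨x³⟩ = 50.483.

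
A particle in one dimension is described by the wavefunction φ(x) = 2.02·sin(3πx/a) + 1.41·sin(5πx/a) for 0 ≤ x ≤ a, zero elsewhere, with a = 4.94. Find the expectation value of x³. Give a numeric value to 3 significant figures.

⟨x³⟩ = ∫ x³·|φ|² dx / ∫|φ|² dx (integrals over the domain).
On 0 ≤ x ≤ a (j ≠ l): ∫sin²(jπx/a) dx = a/2, ∫sin(jπx/a)·sin(lπx/a) dx = 0; diagonal moments ∫x·sin²(jπx/a) dx = a²/4, ∫x²·sin²(jπx/a) dx = a³·(1/6 − 1/(4j²π²)); cross terms ∫x·sin(jπx/a)·sin(lπx/a) dx = 0 for j + l even and −4jla²/(π²(j² − l²)²) for j + l odd, ∫x²·sin(jπx/a)·sin(lπx/a) dx = (−1)^(j+l)·4jla³/(π²(j² − l²)²); higher powers the same way via product-to-sum and parts.
State is unnormalized: ∫|φ|² dx = 14.989, and ∫φ*·x³·φ dx = 560.53, so ⟨x³⟩ = 560.53 / 14.989.
⟨x³⟩ = 37.396.

37.4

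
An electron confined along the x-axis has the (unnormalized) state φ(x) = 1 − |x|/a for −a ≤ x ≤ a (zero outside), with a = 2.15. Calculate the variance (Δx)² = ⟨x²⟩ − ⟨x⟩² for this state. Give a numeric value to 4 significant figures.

Compute ⟨x⟩ and ⟨x²⟩ separately, then (Δx)² = ⟨x²⟩ − ⟨x⟩².
φ is even, so ∫ over [−a, a] = 2∫₀ᵃ with φ = 1 − x/a there: ∫₀ᵃ (1 − x/a)² dx = a/3, ∫₀ᵃ x²(1 − x/a)² dx = a³/30, ∫₀ᵃ x⁴(1 − x/a)² dx = a⁵/105.
Normalization: ∫|φ|² dx = 1.4333.
⟨x⟩ = 0.0000 and ⟨x²⟩ = 0.46225.
(Δx)² = 0.46225 − (0.0000)² = 0.46225.

0.4623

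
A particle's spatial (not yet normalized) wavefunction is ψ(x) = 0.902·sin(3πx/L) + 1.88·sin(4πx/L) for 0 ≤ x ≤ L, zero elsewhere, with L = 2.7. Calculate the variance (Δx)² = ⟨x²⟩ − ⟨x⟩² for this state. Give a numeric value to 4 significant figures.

Compute ⟨x⟩ and ⟨x²⟩ separately, then (Δx)² = ⟨x²⟩ − ⟨x⟩².
On 0 ≤ x ≤ L (j ≠ l): ∫sin²(jπx/L) dx = L/2, ∫sin(jπx/L)·sin(lπx/L) dx = 0; diagonal moments ∫x·sin²(jπx/L) dx = L²/4, ∫x²·sin²(jπx/L) dx = L³·(1/6 − 1/(4j²π²)); cross terms ∫x·sin(jπx/L)·sin(lπx/L) dx = 0 for j + l even and −4jlL²/(π²(j² − l²)²) for j + l odd, ∫x²·sin(jπx/L)·sin(lπx/L) dx = (−1)^(j+l)·4jlL³/(π²(j² − l²)²); higher powers the same way via product-to-sum and parts.
Normalization: ∫|ψ|² dx = 5.8698.
⟨x⟩ = 0.93194 and ⟨x²⟩ = 1.2748.
(Δx)² = 1.2748 − (0.93194)² = 0.40628.

0.4063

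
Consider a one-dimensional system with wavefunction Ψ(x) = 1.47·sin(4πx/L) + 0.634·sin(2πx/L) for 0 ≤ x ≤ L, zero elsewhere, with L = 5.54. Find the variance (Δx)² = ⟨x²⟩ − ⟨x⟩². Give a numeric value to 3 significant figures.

Compute ⟨x⟩ and ⟨x²⟩ separately, then (Δx)² = ⟨x²⟩ − ⟨x⟩².
On 0 ≤ x ≤ L (j ≠ l): ∫sin²(jπx/L) dx = L/2, ∫sin(jπx/L)·sin(lπx/L) dx = 0; diagonal moments ∫x·sin²(jπx/L) dx = L²/4, ∫x²·sin²(jπx/L) dx = L³·(1/6 − 1/(4j²π²)); cross terms ∫x·sin(jπx/L)·sin(lπx/L) dx = 0 for j + l even and −4jlL²/(π²(j² − l²)²) for j + l odd, ∫x²·sin(jπx/L)·sin(lπx/L) dx = (−1)^(j+l)·4jlL³/(π²(j² − l²)²); higher powers the same way via product-to-sum and parts.
Normalization: ∫|Ψ|² dx = 7.0991.
⟨x⟩ = 2.7700 and ⟨x²⟩ = 11.093.
(Δx)² = 11.093 − (2.7700)² = 3.4199.

3.42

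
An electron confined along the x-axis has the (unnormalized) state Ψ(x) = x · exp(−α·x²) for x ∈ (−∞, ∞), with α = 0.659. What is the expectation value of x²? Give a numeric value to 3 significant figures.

1.14

⟨x²⟩ = ∫ x²·|Ψ|² dx / ∫|Ψ|² dx (integrals over the domain).
Expand each integrand as polynomial × e^(−2αx²) and use ∫x^(2j)·e^(−2αx²) dx = (2j−1)!!/(4α)^j · √(π/(2α)), odd powers → 0; here √(π/(2α)) = 1.5439.
State is unnormalized: ∫|Ψ|² dx = 0.58570, and ∫Ψ*·x²·Ψ dx = 0.66657, so ⟨x²⟩ = 0.66657 / 0.58570.
⟨x²⟩ = 1.1381.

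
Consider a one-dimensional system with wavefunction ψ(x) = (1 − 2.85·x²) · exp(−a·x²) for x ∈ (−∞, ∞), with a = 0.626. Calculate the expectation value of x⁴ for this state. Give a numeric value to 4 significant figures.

6.409

⟨x⁴⟩ = ∫ x⁴·|ψ|² dx / ∫|ψ|² dx (integrals over the domain).
Expand each integrand as polynomial × e^(−2ax²) and use ∫x^(2j)·e^(−2ax²) dx = (2j−1)!!/(4a)^j · √(π/(2a)), odd powers → 0; here √(π/(2a)) = 1.5841.
State is unnormalized: ∫|ψ|² dx = 4.1344, and ∫ψ*·x⁴·ψ dx = 26.496, so ⟨x⁴⟩ = 26.496 / 4.1344.
⟨x⁴⟩ = 6.4087.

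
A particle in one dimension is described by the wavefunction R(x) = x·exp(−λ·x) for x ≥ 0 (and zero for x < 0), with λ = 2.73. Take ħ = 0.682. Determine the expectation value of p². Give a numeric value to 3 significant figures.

p² R = −ħ² d²R/dx²; ⟨p²⟩ = −ħ² ∫ R*·R'' dx / ∫|R|² dx.
Differentiate x·exp(−λ·x) with the product rule; every integrand then reduces to terms xʲ·e^(−2λx) on [0, ∞), with ∫₀^∞ xʲ·e^(−2λx) dx = j!/(2λ)^(j+1).
State is unnormalized: ∫|R|² dx = 0.012287, and ∫R*·(−ħ² R'') dx = 0.042594, so ⟨p²⟩ = 0.042594 / 0.012287.
⟨p²⟩ = 3.4665.

3.47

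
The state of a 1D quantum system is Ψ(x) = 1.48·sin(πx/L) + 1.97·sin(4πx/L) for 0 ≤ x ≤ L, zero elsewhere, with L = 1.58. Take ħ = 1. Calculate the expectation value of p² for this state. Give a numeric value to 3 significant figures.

41.9

p² Ψ = −ħ² d²Ψ/dx²; ⟨p²⟩ = −ħ² ∫ Ψ*·Ψ'' dx / ∫|Ψ|² dx.
d²/dx² sin(jπx/L) = −(jπ/L)²·sin(jπx/L); on 0 ≤ x ≤ L, ∫sin²(jπx/L) dx = L/2 and ∫sin(jπx/L)·sin(lπx/L) dx = 0 for j ≠ l, so only diagonal terms survive in ∫|Ψ|² and ∫Ψ·Ψ″; ∫Ψ·Ψ′ dx = [Ψ²/2] between the walls = 0.
State is unnormalized: ∫|Ψ|² dx = 4.7963, and ∫Ψ*·(−ħ² Ψ'') dx = 200.78, so ⟨p²⟩ = 200.78 / 4.7963.
⟨p²⟩ = 41.861.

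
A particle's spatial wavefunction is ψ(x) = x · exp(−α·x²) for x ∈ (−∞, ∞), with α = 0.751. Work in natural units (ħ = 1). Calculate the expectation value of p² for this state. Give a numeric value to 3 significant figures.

p² ψ = −ħ² d²ψ/dx²; ⟨p²⟩ = −ħ² ∫ ψ*·ψ'' dx / ∫|ψ|² dx.
Expand each integrand as polynomial × e^(−2αx²) and use ∫x^(2j)·e^(−2αx²) dx = (2j−1)!!/(4α)^j · √(π/(2α)), odd powers → 0; here √(π/(2α)) = 1.4462. Differentiate with the product rule, d/dx e^(−αx²) = −2αx·e^(−αx²).
State is unnormalized: ∫|ψ|² dx = 0.48144, and ∫ψ*·(−ħ² ψ'') dx = 1.0847, so ⟨p²⟩ = 1.0847 / 0.48144.
⟨p²⟩ = 2.2530.

2.25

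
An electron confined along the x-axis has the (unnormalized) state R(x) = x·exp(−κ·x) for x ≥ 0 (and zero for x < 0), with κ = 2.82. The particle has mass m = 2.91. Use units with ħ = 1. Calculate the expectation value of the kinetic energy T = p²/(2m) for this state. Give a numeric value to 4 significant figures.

T = −(ħ²/2m) d²/dx², so ⟨T⟩ = −(ħ²/2m) ∫ R*·R'' dx / ∫|R|² dx; with m = 2.91.
Differentiate x·exp(−κ·x) with the product rule; every integrand then reduces to terms xʲ·e^(−2κx) on [0, ∞), with ∫₀^∞ xʲ·e^(−2κx) dx = j!/(2κ)^(j+1).
State is unnormalized: ∫|R|² dx = 0.011148, and ∫R*·(−ħ²/2m · R'') dx = 0.015232, so ⟨T⟩ = 0.015232 / 0.011148.
⟨T⟩ = 1.3664.

1.366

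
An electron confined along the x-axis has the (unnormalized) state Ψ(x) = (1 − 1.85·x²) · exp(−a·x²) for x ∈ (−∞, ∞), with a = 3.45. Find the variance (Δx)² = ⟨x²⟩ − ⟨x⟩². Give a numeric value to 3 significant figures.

0.0429

Compute ⟨x⟩ and ⟨x²⟩ separately, then (Δx)² = ⟨x²⟩ − ⟨x⟩².
Expand each integrand as polynomial × e^(−2ax²) and use ∫x^(2j)·e^(−2ax²) dx = (2j−1)!!/(4a)^j · √(π/(2a)), odd powers → 0; here √(π/(2a)) = 0.67476.
Normalization: ∫|Ψ|² dx = 0.53023.
⟨x⟩ = 0.0000 and ⟨x²⟩ = 0.042902.
(Δx)² = 0.042902 − (0.0000)² = 0.042902.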